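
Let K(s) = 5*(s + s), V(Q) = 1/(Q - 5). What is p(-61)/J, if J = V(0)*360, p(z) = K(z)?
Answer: 305/36 ≈ 8.4722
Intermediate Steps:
V(Q) = 1/(-5 + Q)
K(s) = 10*s (K(s) = 5*(2*s) = 10*s)
p(z) = 10*z
J = -72 (J = 360/(-5 + 0) = 360/(-5) = -1/5*360 = -72)
p(-61)/J = (10*(-61))/(-72) = -610*(-1/72) = 305/36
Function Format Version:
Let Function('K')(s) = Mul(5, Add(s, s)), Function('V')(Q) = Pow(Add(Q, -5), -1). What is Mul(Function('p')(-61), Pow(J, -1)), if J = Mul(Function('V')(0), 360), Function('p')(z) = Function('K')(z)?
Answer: Rational(305, 36) ≈ 8.4722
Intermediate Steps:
Function('V')(Q) = Pow(Add(-5, Q), -1)
Function('K')(s) = Mul(10, s) (Function('K')(s) = Mul(5, Mul(2, s)) = Mul(10, s))
Function('p')(z) = Mul(10, z)
J = -72 (J = Mul(Pow(Add(-5, 0), -1), 360) = Mul(Pow(-5, -1), 360) = Mul(Rational(-1, 5), 360) = -72)
Mul(Function('p')(-61), Pow(J, -1)) = Mul(Mul(10, -61), Pow(-72, -1)) = Mul(-610, Rational(-1, 72)) = Rational(305, 36)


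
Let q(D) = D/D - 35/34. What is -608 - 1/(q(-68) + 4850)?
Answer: -100258626/164899 ≈ -608.00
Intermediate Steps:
q(D) = -1/34 (q(D) = 1 - 35*1/34 = 1 - 35/34 = -1/34)
-608 - 1/(q(-68) + 4850) = -608 - 1/(-1/34 + 4850) = -608 - 1/164899/34 = -608 - 1*34/164899 = -608 - 34/164899 = -100258626/164899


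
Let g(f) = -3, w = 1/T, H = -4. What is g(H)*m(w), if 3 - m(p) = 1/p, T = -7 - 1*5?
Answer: -45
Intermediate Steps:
T = -12 (T = -7 - 5 = -12)
w = -1/12 (w = 1/(-12) = -1/12 ≈ -0.083333)
m(p) = 3 - 1/p
g(H)*m(w) = -3*(3 - 1/(-1/12)) = -3*(3 - 1*(-12)) = -3*(3 + 12) = -3*15 = -45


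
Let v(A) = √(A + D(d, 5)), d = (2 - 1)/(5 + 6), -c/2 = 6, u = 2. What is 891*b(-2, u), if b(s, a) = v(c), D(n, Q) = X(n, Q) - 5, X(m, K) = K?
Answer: 1782*I*√3 ≈ 3086.5*I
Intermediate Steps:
c = -12 (c = -2*6 = -12)
d = 1/11 ≈ 0.090909
D(n, Q) = -5 + Q (D(n, Q) = Q - 5 = -5 + Q)
v(A) = √A (v(A) = √(A + (-5 + 5)) = √(A + 0) = √A)
b(s, a) = 2*I*√3 (b(s, a) = √(-12) = 2*I*√3)
891*b(-2, u) = 891*(2*I*√3) = 1782*I*√3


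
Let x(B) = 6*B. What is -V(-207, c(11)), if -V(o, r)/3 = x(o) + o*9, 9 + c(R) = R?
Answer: -9315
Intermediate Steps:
c(R) = -9 + R
V(o, r) = -45*o (V(o, r) = -3*(6*o + o*9) = -3*(6*o + 9*o) = -45*o)
-V(-207, c(11)) = -(-45)*(-207) = -1*9315 = -9315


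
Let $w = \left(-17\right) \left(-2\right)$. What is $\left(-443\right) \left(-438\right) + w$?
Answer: $194068$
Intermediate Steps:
$w = 34$
$\left(-443\right) \left(-438\right) + w = \left(-443\right) \left(-438\right) + 34 = 194034 + 34 = 194068$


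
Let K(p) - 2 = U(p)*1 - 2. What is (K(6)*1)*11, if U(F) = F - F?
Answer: 0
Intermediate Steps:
U(F) = 0
K(p) = 0 (K(p) = 2 + (0*1 - 2) = 2 + (0 - 2) = 2 - 2 = 0)
(K(6)*1)*11 = (0*1)*11 = 0*11 = 0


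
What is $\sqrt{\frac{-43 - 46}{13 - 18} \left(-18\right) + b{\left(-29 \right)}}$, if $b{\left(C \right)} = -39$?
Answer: $\frac{i \sqrt{8985}}{5} \approx 18.958 i$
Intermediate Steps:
$\sqrt{\frac{-43 - 46}{13 - 18} \left(-18\right) + b{\left(-29 \right)}} = \sqrt{\frac{-43 - 46}{13 - 18} \left(-18\right) - 39} = \sqrt{- \frac{89}{-5} \left(-18\right) - 39} = \sqrt{\left(-89\right) \left(- \frac{1}{5}\right) \left(-18\right) - 39} = \sqrt{\frac{89}{5} \left(-18\right) - 39} = \sqrt{- \frac{1602}{5} - 39} = \sqrt{- \frac{1797}{5}} = \frac{i \sqrt{8985}}{5}$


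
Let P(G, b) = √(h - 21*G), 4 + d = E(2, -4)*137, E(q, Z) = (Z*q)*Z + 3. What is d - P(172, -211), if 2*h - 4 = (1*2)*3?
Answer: 4791 - I*√3607 ≈ 4791.0 - 60.058*I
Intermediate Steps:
E(q, Z) = 3 + q*Z² (E(q, Z) = q*Z² + 3 = 3 + q*Z²)
d = 4791 (d = -4 + (3 + 2*(-4)²)*137 = -4 + (3 + 2*16)*137 = -4 + (3 + 32)*137 = -4 + 35*137 = -4 + 4795 = 4791)
h = 5 (h = 2 + ((1*2)*3)/2 = 2 + (2*3)/2 = 2 + (½)*6 = 2 + 3 = 5)
P(G, b) = √(5 - 21*G)
d - P(172, -211) = 4791 - √(5 - 21*172) = 4791 - √(5 - 3612) = 4791 - √(-3607) = 4791 - I*√3607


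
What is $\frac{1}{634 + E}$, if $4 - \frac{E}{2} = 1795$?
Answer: $- \frac{1}{2948} \approx -0.00033921$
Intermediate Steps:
$E = -3582$ ($E = 8 - 3590 = -3582$)
$\frac{1}{634 + E} = \frac{1}{634 - 3582} = \frac{1}{-2948} = - \frac{1}{2948}$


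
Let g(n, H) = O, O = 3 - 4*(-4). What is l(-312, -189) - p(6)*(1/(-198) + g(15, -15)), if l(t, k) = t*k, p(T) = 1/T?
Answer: 70050223/1188 ≈ 58965.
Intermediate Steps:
O = 19 (O = 3 + 16 = 19)
g(n, H) = 19
l(t, k) = k*t
l(-312, -189) - p(6)*(1/(-198) + g(15, -15)) = -189*(-312) - (1/(-198) + 19)/6 = 58968 - (-1/198 + 19)/6 = 58968 - 3761/(6*198) = 58968 - 1*3761/1188 = 58968 - 3761/1188 = 70050223/1188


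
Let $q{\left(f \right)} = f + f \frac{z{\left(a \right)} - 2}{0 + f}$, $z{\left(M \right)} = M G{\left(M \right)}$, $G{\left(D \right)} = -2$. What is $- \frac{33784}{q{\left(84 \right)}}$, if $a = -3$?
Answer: $- \frac{4223}{11} \approx -383.91$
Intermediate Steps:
$z{\left(M \right)} = - 2 M$ ($z{\left(M \right)} = M \left(-2\right) = - 2 M$)
$q{\left(f \right)} = 4 + f$ ($q{\left(f \right)} = f + f \frac{\left(-2\right) \left(-3\right) - 2}{0 + f} = f + f \frac{6 - 2}{f} = f + f \frac{4}{f} = f + 4 = 4 + f$)
$- \frac{33784}{q{\left(84 \right)}} = - \frac{33784}{4 + 84} = - \frac{33784}{88} = \left(-33784\right) \frac{1}{88} = - \frac{4223}{11}$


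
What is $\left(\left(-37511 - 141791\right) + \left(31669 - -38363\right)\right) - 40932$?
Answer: $-150202$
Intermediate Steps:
$\left(\left(-37511 - 141791\right) + \left(31669 - -38363\right)\right) - 40932 = \left(-179302 + \left(31669 + 38363\right)\right) - 40932 = \left(-179302 + 70032\right) - 40932 = -109270 - 40932 = -150202$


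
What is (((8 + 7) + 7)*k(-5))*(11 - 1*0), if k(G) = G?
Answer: -1210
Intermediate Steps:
(((8 + 7) + 7)*k(-5))*(11 - 1*0) = (((8 + 7) + 7)*(-5))*(11 - 1*0) = ((15 + 7)*(-5))*(11 + 0) = (22*(-5))*11 = -110*11 = -1210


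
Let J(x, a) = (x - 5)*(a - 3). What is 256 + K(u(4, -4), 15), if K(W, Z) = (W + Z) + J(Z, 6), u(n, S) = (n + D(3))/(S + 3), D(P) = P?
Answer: 294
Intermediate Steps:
J(x, a) = (-5 + x)*(-3 + a)
u(n, S) = (3 + n)/(3 + S) (u(n, S) = (n + 3)/(S + 3) = (3 + n)/(3 + S))
K(W, Z) = -15 + W + 4*Z (K(W, Z) = (W + Z) + (15 - 5*6 - 3*Z + 6*Z) = (W + Z) + (15 - 30 - 3*Z + 6*Z) = (W + Z) + (-15 + 3*Z) = -15 + W + 4*Z)
256 + K(u(4, -4), 15) = 256 + (-15 + (3 + 4)/(3 - 4) + 4*15) = 256 + (-15 + 7/(-1) + 60) = 256 + (-15 - 1*7 + 60) = 256 + (-15 - 7 + 60) = 256 + 38 = 294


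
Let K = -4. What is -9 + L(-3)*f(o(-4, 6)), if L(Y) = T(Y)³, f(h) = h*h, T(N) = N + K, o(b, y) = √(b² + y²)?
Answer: -17845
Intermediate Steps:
T(N) = -4 + N (T(N) = N - 4 = -4 + N)
f(h) = h²
L(Y) = (-4 + Y)³
-9 + L(-3)*f(o(-4, 6)) = -9 + (-4 - 3)³*(√((-4)² + 6²))² = -9 + (-7)³*(√(16 + 36))² = -9 - 343*(√52)² = -9 - 343*(2*√13)² = -9 - 343*52 = -9 - 17836 = -17845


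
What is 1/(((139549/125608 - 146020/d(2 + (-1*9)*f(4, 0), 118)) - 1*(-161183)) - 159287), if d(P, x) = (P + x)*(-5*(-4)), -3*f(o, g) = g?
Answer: 942060/1729875877 ≈ 0.00054458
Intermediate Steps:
f(o, g) = -g/3
d(P, x) = 20*P + 20*x (d(P, x) = (P + x)*20 = 20*P + 20*x)
1/(((139549/125608 - 146020/d(2 + (-1*9)*f(4, 0), 118)) - 1*(-161183)) - 159287) = 1/(((139549/125608 - 146020/(20*(2 + (-1*9)*(-⅓*0)) + 20*118)) - 1*(-161183)) - 159287) = 1/(((139549*(1/125608) - 146020/(20*(2 - 9*0) + 2360)) + 161183) - 159287) = 1/(((139549/125608 - 146020/(20*(2 + 0) + 2360)) + 161183) - 159287) = 1/(((139549/125608 - 146020/(20*2 + 2360)) + 161183) - 159287) = 1/(((139549/125608 - 146020/(40 + 2360)) + 161183) - 159287) = 1/(((139549/125608 - 146020/2400) + 161183) - 159287) = 1/(((139549/125608 - 146020*1/2400) + 161183) - 159287) = 1/(((139549/125608 - 7301/120) + 161183) - 159287) = 1/((-56269883/942060 + 161183) - 159287) = 1/(151787787097/942060 - 159287) = 1/(1729875877/942060) = 942060/1729875877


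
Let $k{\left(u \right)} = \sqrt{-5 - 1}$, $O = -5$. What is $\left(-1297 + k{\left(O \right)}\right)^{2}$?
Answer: $\left(1297 - i \sqrt{6}\right)^{2} \approx 1.6822 \cdot 10^{6} - 6354.0 i$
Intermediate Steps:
$k{\left(u \right)} = i \sqrt{6}$ ($k{\left(u \right)} = \sqrt{-6} = i \sqrt{6}$)
$\left(-1297 + k{\left(O \right)}\right)^{2} = \left(-1297 + i \sqrt{6}\right)^{2}$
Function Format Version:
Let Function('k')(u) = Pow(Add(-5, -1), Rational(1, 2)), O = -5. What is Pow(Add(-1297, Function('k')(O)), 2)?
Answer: Pow(Add(1297, Mul(-1, I, Pow(6, Rational(1, 2)))), 2) ≈ Add(1.6822e+6, Mul(-6354., I))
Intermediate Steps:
Function('k')(u) = Mul(I, Pow(6, Rational(1, 2))) (Function('k')(u) = Pow(-6, Rational(1, 2)) = Mul(I, Pow(6, Rational(1, 2))))
Pow(Add(-1297, Function('k')(O)), 2) = Pow(Add(-1297, Mul(I, Pow(6, Rational(1, 2)))), 2)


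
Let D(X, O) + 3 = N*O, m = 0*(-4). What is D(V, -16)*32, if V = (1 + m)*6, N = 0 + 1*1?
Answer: -608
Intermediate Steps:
m = 0
N = 1 (N = 0 + 1 = 1)
V = 6 (V = (1 + 0)*6 = 1*6 = 6)
D(X, O) = -3 + O (D(X, O) = -3 + 1*O = -3 + O)
D(V, -16)*32 = (-3 - 16)*32 = -19*32 = -608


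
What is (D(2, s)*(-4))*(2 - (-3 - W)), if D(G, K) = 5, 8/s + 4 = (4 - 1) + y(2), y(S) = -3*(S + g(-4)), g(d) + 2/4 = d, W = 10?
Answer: -300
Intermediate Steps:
g(d) = -½ + d
y(S) = 27/2 - 3*S (y(S) = -3*(S + (-½ - 4)) = -3*(S - 9/2) = -3*(-9/2 + S) = 27/2 - 3*S)
s = 16/13 (s = 8/(-4 + ((4 - 1) + (27/2 - 3*2))) = 8/(-4 + (3 + (27/2 - 6))) = 8/(-4 + (3 + 15/2)) = 8/(-4 + 21/2) = 8/(13/2) = 8*(2/13) = 16/13 ≈ 1.2308)
(D(2, s)*(-4))*(2 - (-3 - W)) = (5*(-4))*(2 - (-3 - 1*10)) = -20*(2 - (-3 - 10)) = -20*(2 - 1*(-13)) = -20*(2 + 13) = -20*15 = -300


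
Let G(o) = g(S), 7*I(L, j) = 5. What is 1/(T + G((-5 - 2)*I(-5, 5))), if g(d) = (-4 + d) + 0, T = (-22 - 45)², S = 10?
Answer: 1/4495 ≈ 0.00022247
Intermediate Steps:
I(L, j) = 5/7 (I(L, j) = (⅐)*5 = 5/7)
T = 4489 (T = (-67)² = 4489)
g(d) = -4 + d
G(o) = 6 (G(o) = -4 + 10 = 6)
1/(T + G((-5 - 2)*I(-5, 5))) = 1/(4489 + 6) = 1/4495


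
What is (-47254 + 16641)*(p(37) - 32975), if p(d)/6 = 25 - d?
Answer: 1011667811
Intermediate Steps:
p(d) = 150 - 6*d (p(d) = 6*(25 - d) = 150 - 6*d)
(-47254 + 16641)*(p(37) - 32975) = (-47254 + 16641)*((150 - 6*37) - 32975) = -30613*((150 - 222) - 32975) = -30613*(-72 - 32975) = -30613*(-33047) = 1011667811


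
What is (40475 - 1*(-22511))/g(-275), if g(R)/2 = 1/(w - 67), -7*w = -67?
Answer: -1808598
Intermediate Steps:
w = 67/7 (w = -⅐*(-67) = 67/7 ≈ 9.5714)
g(R) = -7/201 (g(R) = 2/(67/7 - 67) = 2/(-402/7) = 2*(-7/402) = -7/201)
(40475 - 1*(-22511))/g(-275) = (40475 - 1*(-22511))/(-7/201) = (40475 + 22511)*(-201/7) = 62986*(-201/7) = -1808598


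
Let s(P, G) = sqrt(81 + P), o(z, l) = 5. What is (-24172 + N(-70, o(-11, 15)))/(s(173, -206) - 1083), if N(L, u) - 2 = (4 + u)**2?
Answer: 26088387/1172635 + 24089*sqrt(254)/1172635 ≈ 22.575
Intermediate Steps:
N(L, u) = 2 + (4 + u)**2
(-24172 + N(-70, o(-11, 15)))/(s(173, -206) - 1083) = (-24172 + (2 + (4 + 5)**2))/(sqrt(81 + 173) - 1083) = (-24172 + (2 + 9**2))/(sqrt(254) - 1083) = (-24172 + (2 + 81))/(-1083 + sqrt(254)) = (-24172 + 83)/(-1083 + sqrt(254)) = -24089/(-1083 + sqrt(254))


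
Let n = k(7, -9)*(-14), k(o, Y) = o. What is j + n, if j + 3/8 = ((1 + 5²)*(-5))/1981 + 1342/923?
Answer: -1418692285/14627704 ≈ -96.987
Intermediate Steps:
j = 14822707/14627704 (j = -3/8 + (((1 + 5²)*(-5))/1981 + 1342/923) = -3/8 + (((1 + 25)*(-5))*(1/1981) + 1342*(1/923)) = -3/8 + ((26*(-5))*(1/1981) + 1342/923) = -3/8 + (-130*1/1981 + 1342/923) = -3/8 + (-130/1981 + 1342/923) = -3/8 + 2538512/1828463 = 14822707/14627704 ≈ 1.0133)
n = -98 (n = 7*(-14) = -98)
j + n = 14822707/14627704 - 98 = -1418692285/14627704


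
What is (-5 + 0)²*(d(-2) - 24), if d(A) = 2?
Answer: -550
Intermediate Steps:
(-5 + 0)²*(d(-2) - 24) = (-5 + 0)²*(2 - 24) = (-5)²*(-22) = 25*(-22) = -550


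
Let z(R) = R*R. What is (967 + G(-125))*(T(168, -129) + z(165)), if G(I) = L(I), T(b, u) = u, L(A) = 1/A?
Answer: 3275201904/125 ≈ 2.6202e+7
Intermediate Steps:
z(R) = R²
G(I) = 1/I
(967 + G(-125))*(T(168, -129) + z(165)) = (967 + 1/(-125))*(-129 + 165²) = (967 - 1/125)*(-129 + 27225) = (120874/125)*27096 = 3275201904/125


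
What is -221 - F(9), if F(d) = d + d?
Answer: -239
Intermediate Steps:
F(d) = 2*d
-221 - F(9) = -221 - 2*9 = -221 - 1*18 = -221 - 18 = -239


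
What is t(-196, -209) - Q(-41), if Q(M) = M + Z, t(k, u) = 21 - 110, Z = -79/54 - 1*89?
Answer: 2293/54 ≈ 42.463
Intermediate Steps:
Z = -4885/54 (Z = -79*1/54 - 89 = -79/54 - 89 = -4885/54 ≈ -90.463)
t(k, u) = -89
Q(M) = -4885/54 + M (Q(M) = M - 4885/54 = -4885/54 + M)
t(-196, -209) - Q(-41) = -89 - (-4885/54 - 41) = -89 - 1*(-7099/54) = -89 + 7099/54 = 2293/54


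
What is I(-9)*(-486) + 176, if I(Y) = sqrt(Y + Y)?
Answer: 176 - 1458*I*sqrt(2) ≈ 176.0 - 2061.9*I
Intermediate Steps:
I(Y) = sqrt(2)*sqrt(Y) (I(Y) = sqrt(2*Y) = sqrt(2)*sqrt(Y))
I(-9)*(-486) + 176 = (sqrt(2)*sqrt(-9))*(-486) + 176 = (sqrt(2)*(3*I))*(-486) + 176 = (3*I*sqrt(2))*(-486) + 176 = -1458*I*sqrt(2) + 176 = 176 - 1458*I*sqrt(2)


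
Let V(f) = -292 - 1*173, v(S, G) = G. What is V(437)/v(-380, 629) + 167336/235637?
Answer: -253933/8718569 ≈ -0.029126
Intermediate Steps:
V(f) = -465 (V(f) = -292 - 173 = -465)
V(437)/v(-380, 629) + 167336/235637 = -465/629 + 167336/235637 = -253933/8718569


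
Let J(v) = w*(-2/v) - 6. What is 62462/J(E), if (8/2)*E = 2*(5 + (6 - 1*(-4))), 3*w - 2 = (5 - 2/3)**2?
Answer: -12648555/1589 ≈ -7960.1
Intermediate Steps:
w = 187/27 (w = 2/3 + (5 - 2/3)**2/3 = 2/3 + (13/3)**2/3 = 2/3 + (1/3)*(169/9) = 2/3 + 169/27 = 187/27 ≈ 6.9259)
E = 15/2 (E = (2*(5 + (6 - 1*(-4))))/4 = (2*(5 + (6 + 4)))/4 = (2*(5 + 10))/4 = (2*15)/4 = (1/4)*30 = 15/2 ≈ 7.5000)
J(v) = -6 - 374/(27*v) (J(v) = 187*(-2/v)/27 - 6 = -374/(27*v) - 6 = -6 - 374/(27*v))
62462/J(E) = 62462/(-6 - 374/(27*15/2)) = 62462/(-6 - 374/27*2/15) = 62462/(-6 - 748/405) = 62462/(-3178/405) = 62462*(-405/3178) = -12648555/1589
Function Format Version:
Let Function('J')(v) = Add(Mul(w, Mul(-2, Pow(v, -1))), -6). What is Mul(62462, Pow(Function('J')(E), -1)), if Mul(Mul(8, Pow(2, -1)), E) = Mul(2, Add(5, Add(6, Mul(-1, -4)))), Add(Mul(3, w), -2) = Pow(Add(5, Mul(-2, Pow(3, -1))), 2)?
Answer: Rational(-12648555, 1589) ≈ -7960.1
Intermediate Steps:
w = Rational(187, 27) (w = Add(Rational(2, 3), Mul(Rational(1, 3), Pow(Add(5, Mul(-2, Pow(3, -1))), 2))) = Add(Rational(2, 3), Mul(Rational(1, 3), Pow(Add(5, Mul(-2, Rational(1, 3))), 2))) = Add(Rational(2, 3), Mul(Rational(1, 3), Pow(Add(5, Rational(-2, 3)), 2))) = Add(Rational(2, 3), Mul(Rational(1, 3), Pow(Rational(13, 3), 2))) = Add(Rational(2, 3), Mul(Rational(1, 3), Rational(169, 9))) = Add(Rational(2, 3), Rational(169, 27)) = Rational(187, 27) ≈ 6.9259)
E = Rational(15, 2) (E = Mul(Rational(1, 4), Mul(2, Add(5, Add(6, Mul(-1, -4))))) = Mul(Rational(1, 4), Mul(2, Add(5, Add(6, 4)))) = Mul(Rational(1, 4), Mul(2, Add(5, 10))) = Mul(Rational(1, 4), Mul(2, 15)) = Mul(Rational(1, 4), 30) = Rational(15, 2) ≈ 7.5000)
Function('J')(v) = Add(-6, Mul(Rational(-374, 27), Pow(v, -1))) (Function('J')(v) = Add(Mul(Rational(187, 27), Mul(-2, Pow(v, -1))), -6) = Add(Mul(Rational(-374, 27), Pow(v, -1)), -6) = Add(-6, Mul(Rational(-374, 27), Pow(v, -1))))
Mul(62462, Pow(Function('J')(E), -1)) = Mul(62462, Pow(Add(-6, Mul(Rational(-374, 27), Pow(Rational(15, 2), -1))), -1)) = Mul(62462, Pow(Add(-6, Mul(Rational(-374, 27), Rational(2, 15))), -1)) = Mul(62462, Pow(Add(-6, Rational(-748, 405)), -1)) = Mul(62462, Pow(Rational(-3178, 405), -1)) = Mul(62462, Rational(-405, 3178)) = Rational(-12648555, 1589)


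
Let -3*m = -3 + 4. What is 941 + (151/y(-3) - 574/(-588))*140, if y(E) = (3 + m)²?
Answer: 194423/48 ≈ 4050.5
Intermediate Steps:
m = -⅓ (m = -(-3 + 4)/3 = -⅓*1 = -⅓ ≈ -0.33333)
y(E) = 64/9 (y(E) = (3 - ⅓)² = (8/3)² = 64/9)
941 + (151/y(-3) - 574/(-588))*140 = 941 + (151/(64/9) - 574/(-588))*140 = 941 + (151*(9/64) - 574*(-1/588))*140 = 941 + (1359/64 + 41/42)*140 = 941 + (29851/1344)*140 = 941 + 149255/48 = 194423/48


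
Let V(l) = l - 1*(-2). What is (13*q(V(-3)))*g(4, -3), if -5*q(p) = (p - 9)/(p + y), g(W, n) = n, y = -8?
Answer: 26/3 ≈ 8.6667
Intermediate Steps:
V(l) = 2 + l (V(l) = l + 2 = 2 + l)
q(p) = -(-9 + p)/(5*(-8 + p)) (q(p) = -(p - 9)/(5*(p - 8)) = -(-9 + p)/(5*(-8 + p)))
(13*q(V(-3)))*g(4, -3) = (13*((9 - (2 - 3))/(5*(-8 + (2 - 3)))))*(-3) = (13*((9 - 1*(-1))/(5*(-8 - 1))))*(-3) = (13*((⅕)*(9 + 1)/(-9)))*(-3) = (13*((⅕)*(-⅑)*10))*(-3) = (13*(-2/9))*(-3) = -26/9*(-3) = 26/3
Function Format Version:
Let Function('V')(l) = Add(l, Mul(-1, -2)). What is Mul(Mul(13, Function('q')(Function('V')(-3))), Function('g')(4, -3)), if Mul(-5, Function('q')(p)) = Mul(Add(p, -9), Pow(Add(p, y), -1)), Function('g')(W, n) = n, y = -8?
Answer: Rational(26, 3) ≈ 8.6667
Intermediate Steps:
Function('V')(l) = Add(2, l) (Function('V')(l) = Add(l, 2) = Add(2, l))
Function('q')(p) = Mul(Rational(-1, 5), Pow(Add(-8, p), -1), Add(-9, p)) (Function('q')(p) = Mul(Rational(-1, 5), Mul(Add(p, -9), Pow(Add(p, -8), -1))) = Mul(Rational(-1, 5), Mul(Add(-9, p), Pow(Add(-8, p), -1))) = Mul(Rational(-1, 5), Mul(Pow(Add(-8, p), -1), Add(-9, p))) = Mul(Rational(-1, 5), Pow(Add(-8, p), -1), Add(-9, p)))
Mul(Mul(13, Function('q')(Function('V')(-3))), Function('g')(4, -3)) = Mul(Mul(13, Mul(Rational(1, 5), Pow(Add(-8, Add(2, -3)), -1), Add(9, Mul(-1, Add(2, -3))))), -3) = Mul(Mul(13, Mul(Rational(1, 5), Pow(Add(-8, -1), -1), Add(9, Mul(-1, -1)))), -3) = Mul(Mul(13, Mul(Rational(1, 5), Pow(-9, -1), Add(9, 1))), -3) = Mul(Mul(13, Mul(Rational(1, 5), Rational(-1, 9), 10)), -3) = Mul(Mul(13, Rational(-2, 9)), -3) = Mul(Rational(-26, 9), -3) = Rational(26, 3)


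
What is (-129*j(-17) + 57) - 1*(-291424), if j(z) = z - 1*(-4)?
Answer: 293158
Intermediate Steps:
j(z) = 4 + z (j(z) = z + 4 = 4 + z)
(-129*j(-17) + 57) - 1*(-291424) = (-129*(4 - 17) + 57) - 1*(-291424) = (-129*(-13) + 57) + 291424 = (1677 + 57) + 291424 = 1734 + 291424 = 293158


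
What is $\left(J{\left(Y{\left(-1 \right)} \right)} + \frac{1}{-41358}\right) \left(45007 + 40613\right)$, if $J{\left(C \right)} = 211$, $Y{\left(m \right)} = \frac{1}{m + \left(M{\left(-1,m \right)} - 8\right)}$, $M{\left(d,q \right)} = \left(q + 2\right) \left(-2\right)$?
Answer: $\frac{124527682990}{6893} \approx 1.8066 \cdot 10^{7}$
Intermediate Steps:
$M{\left(d,q \right)} = -4 - 2 q$ ($M{\left(d,q \right)} = \left(2 + q\right) \left(-2\right) = -4 - 2 q$)
$Y{\left(m \right)} = \frac{1}{-12 - m}$ ($Y{\left(m \right)} = \frac{1}{m - \left(12 + 2 m\right)} = \frac{1}{-12 - m}$)
$\left(J{\left(Y{\left(-1 \right)} \right)} + \frac{1}{-41358}\right) \left(45007 + 40613\right) = \left(211 + \frac{1}{-41358}\right) \left(45007 + 40613\right) = \left(211 - \frac{1}{41358}\right) 85620 = \frac{8726537}{41358} \cdot 85620 = \frac{124527682990}{6893}$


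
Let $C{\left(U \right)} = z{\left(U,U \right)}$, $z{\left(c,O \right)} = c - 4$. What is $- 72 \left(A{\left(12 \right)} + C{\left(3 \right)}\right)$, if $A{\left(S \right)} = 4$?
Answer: $-216$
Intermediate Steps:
$z{\left(c,O \right)} = -4 + c$ ($z{\left(c,O \right)} = c - 4 = -4 + c$)
$C{\left(U \right)} = -4 + U$
$- 72 \left(A{\left(12 \right)} + C{\left(3 \right)}\right) = - 72 \left(4 + \left(-4 + 3\right)\right) = - 72 \left(4 - 1\right) = \left(-72\right) 3 = -216$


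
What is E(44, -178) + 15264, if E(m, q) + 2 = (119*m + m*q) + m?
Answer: 12710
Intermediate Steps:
E(m, q) = -2 + 120*m + m*q (E(m, q) = -2 + ((119*m + m*q) + m) = -2 + (120*m + m*q) = -2 + 120*m + m*q)
E(44, -178) + 15264 = (-2 + 120*44 + 44*(-178)) + 15264 = (-2 + 5280 - 7832) + 15264 = -2554 + 15264 = 12710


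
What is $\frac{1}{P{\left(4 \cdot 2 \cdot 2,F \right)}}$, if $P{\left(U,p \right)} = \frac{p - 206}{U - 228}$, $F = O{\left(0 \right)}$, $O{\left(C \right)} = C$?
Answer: $\frac{106}{103} \approx 1.0291$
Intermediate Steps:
$F = 0$
$P{\left(U,p \right)} = \frac{-206 + p}{-228 + U}$
$\frac{1}{P{\left(4 \cdot 2 \cdot 2,F \right)}} = \frac{1}{\frac{1}{-228 + 4 \cdot 2 \cdot 2} \left(-206 + 0\right)} = \frac{1}{\frac{1}{-228 + 8 \cdot 2} \left(-206\right)} = \frac{1}{\frac{1}{-228 + 16} \left(-206\right)} = \frac{1}{\frac{1}{-212} \left(-206\right)} = \frac{1}{\left(- \frac{1}{212}\right) \left(-206\right)} = \frac{1}{\frac{103}{106}} = \frac{106}{103}$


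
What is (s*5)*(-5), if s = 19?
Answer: -475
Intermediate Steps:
(s*5)*(-5) = (19*5)*(-5) = 95*(-5) = -475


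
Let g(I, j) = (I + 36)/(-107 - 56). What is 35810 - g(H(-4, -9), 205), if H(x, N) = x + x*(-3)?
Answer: 5837074/163 ≈ 35810.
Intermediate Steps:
H(x, N) = -2*x (H(x, N) = x - 3*x = -2*x)
g(I, j) = -36/163 - I/163 (g(I, j) = (36 + I)/(-163) = (36 + I)*(-1/163) = -36/163 - I/163)
35810 - g(H(-4, -9), 205) = 35810 - (-36/163 - (-2)*(-4)/163) = 35810 - (-36/163 - 1/163*8) = 35810 - (-36/163 - 8/163) = 35810 - 1*(-44/163) = 35810 + 44/163 = 5837074/163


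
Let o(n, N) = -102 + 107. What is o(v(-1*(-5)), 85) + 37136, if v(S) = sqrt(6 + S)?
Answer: 37141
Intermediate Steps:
o(n, N) = 5
o(v(-1*(-5)), 85) + 37136 = 5 + 37136 = 37141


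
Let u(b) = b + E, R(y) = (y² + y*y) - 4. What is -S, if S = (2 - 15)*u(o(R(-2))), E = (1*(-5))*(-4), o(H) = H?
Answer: 312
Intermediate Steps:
R(y) = -4 + 2*y² (R(y) = (y² + y²) - 4 = 2*y² - 4 = -4 + 2*y²)
E = 20 (E = -5*(-4) = 20)
u(b) = 20 + b (u(b) = b + 20 = 20 + b)
S = -312 (S = (2 - 15)*(20 + (-4 + 2*(-2)²)) = -13*(20 + (-4 + 2*4)) = -13*(20 + (-4 + 8)) = -13*(20 + 4) = -13*24 = -312)
-S = -1*(-312) = 312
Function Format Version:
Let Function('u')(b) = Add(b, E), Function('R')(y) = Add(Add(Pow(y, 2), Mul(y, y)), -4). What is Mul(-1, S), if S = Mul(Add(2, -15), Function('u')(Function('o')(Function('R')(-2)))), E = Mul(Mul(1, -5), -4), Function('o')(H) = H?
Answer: 312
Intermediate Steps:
Function('R')(y) = Add(-4, Mul(2, Pow(y, 2))) (Function('R')(y) = Add(Add(Pow(y, 2), Pow(y, 2)), -4) = Add(Mul(2, Pow(y, 2)), -4) = Add(-4, Mul(2, Pow(y, 2))))
E = 20 (E = Mul(-5, -4) = 20)
Function('u')(b) = Add(20, b) (Function('u')(b) = Add(b, 20) = Add(20, b))
S = -312 (S = Mul(Add(2, -15), Add(20, Add(-4, Mul(2, Pow(-2, 2))))) = Mul(-13, Add(20, Add(-4, Mul(2, 4)))) = Mul(-13, Add(20, Add(-4, 8))) = Mul(-13, Add(20, 4)) = Mul(-13, 24) = -312)
Mul(-1, S) = Mul(-1, -312) = 312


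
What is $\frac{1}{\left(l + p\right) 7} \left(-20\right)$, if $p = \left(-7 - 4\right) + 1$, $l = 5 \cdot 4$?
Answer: $- \frac{2}{7} \approx -0.28571$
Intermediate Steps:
$l = 20$
$p = -10$ ($p = -11 + 1 = -10$)
$\frac{1}{\left(l + p\right) 7} \left(-20\right) = \frac{1}{\left(20 - 10\right) 7} \left(-20\right) = \frac{1}{10 \cdot 7} \left(-20\right) = \frac{1}{70} \left(-20\right) = - \frac{2}{7}$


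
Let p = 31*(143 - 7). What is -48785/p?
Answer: -48785/4216 ≈ -11.571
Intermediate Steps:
p = 4216 (p = 31*136 = 4216)
-48785/p = -48785/4216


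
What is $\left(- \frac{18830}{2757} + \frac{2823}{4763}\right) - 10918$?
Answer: $- \frac{143452614817}{13131591} \approx -10924.0$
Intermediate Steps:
$\left(- \frac{18830}{2757} + \frac{2823}{4763}\right) - 10918 = - \frac{81904279}{13131591} - 10918 = - \frac{143452614817}{13131591}$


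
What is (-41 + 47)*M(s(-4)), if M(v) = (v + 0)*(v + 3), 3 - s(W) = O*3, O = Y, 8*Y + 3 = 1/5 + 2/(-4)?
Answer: 588843/3200 ≈ 184.01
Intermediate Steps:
Y = -33/80 (Y = -3/8 + (1/5 + 2/(-4))/8 = -3/8 + (1*(⅕) + 2*(-¼))/8 = -3/8 + (⅕ - ½)/8 = -3/8 + (⅛)*(-3/10) = -3/8 - 3/80 = -33/80 ≈ -0.41250)
O = -33/80 ≈ -0.41250
s(W) = 339/80 (s(W) = 3 - (-33)*3/80 = 3 - 1*(-99/80) = 3 + 99/80 = 339/80)
M(v) = v*(3 + v)
(-41 + 47)*M(s(-4)) = (-41 + 47)*(339*(3 + 339/80)/80) = 6*((339/80)*(579/80)) = 6*(196281/6400) = 588843/3200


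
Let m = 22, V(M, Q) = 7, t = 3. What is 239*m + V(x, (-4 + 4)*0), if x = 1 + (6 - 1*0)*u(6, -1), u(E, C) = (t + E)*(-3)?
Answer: 5265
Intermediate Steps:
u(E, C) = -9 - 3*E (u(E, C) = (3 + E)*(-3) = -9 - 3*E)
x = -161 (x = 1 + (6 - 1*0)*(-9 - 3*6) = 1 + (6 + 0)*(-9 - 18) = 1 + 6*(-27) = 1 - 162 = -161)
239*m + V(x, (-4 + 4)*0) = 239*22 + 7 = 5258 + 7 = 5265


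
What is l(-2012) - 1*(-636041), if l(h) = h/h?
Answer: 636042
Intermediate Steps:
l(h) = 1
l(-2012) - 1*(-636041) = 1 - 1*(-636041) = 1 + 636041 = 636042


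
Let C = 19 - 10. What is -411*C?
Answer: -3699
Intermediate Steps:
C = 9
-411*C = -411*9 = -3699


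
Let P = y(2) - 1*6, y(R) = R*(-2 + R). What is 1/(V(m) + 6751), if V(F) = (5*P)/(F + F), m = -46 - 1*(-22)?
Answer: 8/54013 ≈ 0.00014811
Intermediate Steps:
m = -24 (m = -46 + 22 = -24)
P = -6 (P = 2*(-2 + 2) - 1*6 = 2*0 - 6 = 0 - 6 = -6)
V(F) = -15/F (V(F) = (5*(-6))/(F + F) = -30*1/(2*F) = -15/F)
1/(V(m) + 6751) = 1/(-15/(-24) + 6751) = 1/(-15*(-1/24) + 6751) = 1/(5/8 + 6751) = 1/(54013/8) = 8/54013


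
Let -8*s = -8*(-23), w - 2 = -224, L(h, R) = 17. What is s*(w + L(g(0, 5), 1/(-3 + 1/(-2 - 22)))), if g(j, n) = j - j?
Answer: 4715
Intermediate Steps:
g(j, n) = 0
w = -222 (w = 2 - 224 = -222)
s = -23 (s = -(-1)*(-23) = -⅛*184 = -23)
s*(w + L(g(0, 5), 1/(-3 + 1/(-2 - 22)))) = -23*(-222 + 17) = -23*(-205) = 4715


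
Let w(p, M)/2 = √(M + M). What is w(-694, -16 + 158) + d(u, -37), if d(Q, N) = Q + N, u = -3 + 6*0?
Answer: -40 + 4*√71 ≈ -6.2954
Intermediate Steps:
w(p, M) = 2*√2*√M (w(p, M) = 2*√(M + M) = 2*√(2*M) = 2*(√2*√M) = 2*√2*√M)
u = -3 (u = -3 + 0 = -3)
d(Q, N) = N + Q
w(-694, -16 + 158) + d(u, -37) = 2*√2*√(-16 + 158) + (-37 - 3) = 2*√2*√142 - 40 = 4*√71 - 40 = -40 + 4*√71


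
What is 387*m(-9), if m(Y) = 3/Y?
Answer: -129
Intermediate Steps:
387*m(-9) = 387*(3/(-9)) = 387*(3*(-1/9)) = 387*(-1/3) = -129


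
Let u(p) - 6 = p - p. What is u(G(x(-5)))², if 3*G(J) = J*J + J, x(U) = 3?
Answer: 36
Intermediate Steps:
G(J) = J/3 + J²/3 (G(J) = (J*J + J)/3 = (J² + J)/3 = (J + J²)/3 = J/3 + J²/3)
u(p) = 6 (u(p) = 6 + (p - p) = 6 + 0 = 6)
u(G(x(-5)))² = 6² = 36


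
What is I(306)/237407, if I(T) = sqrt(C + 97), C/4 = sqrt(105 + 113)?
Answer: sqrt(97 + 4*sqrt(218))/237407 ≈ 5.2620e-5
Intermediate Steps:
C = 4*sqrt(218) (C = 4*sqrt(105 + 113) = 4*sqrt(218) ≈ 59.059)
I(T) = sqrt(97 + 4*sqrt(218)) (I(T) = sqrt(4*sqrt(218) + 97) = sqrt(97 + 4*sqrt(218)))
I(306)/237407 = sqrt(97 + 4*sqrt(218))/237407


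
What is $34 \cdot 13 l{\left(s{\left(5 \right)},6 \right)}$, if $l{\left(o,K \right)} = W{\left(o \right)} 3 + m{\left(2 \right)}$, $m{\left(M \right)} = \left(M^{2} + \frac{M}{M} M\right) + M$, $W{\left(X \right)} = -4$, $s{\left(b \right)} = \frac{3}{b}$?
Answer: $-1768$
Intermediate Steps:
$m{\left(M \right)} = M^{2} + 2 M$ ($m{\left(M \right)} = \left(M^{2} + 1 M\right) + M = \left(M^{2} + M\right) + M = \left(M + M^{2}\right) + M = M^{2} + 2 M$)
$l{\left(o,K \right)} = -4$ ($l{\left(o,K \right)} = \left(-4\right) 3 + 2 \left(2 + 2\right) = -12 + 2 \cdot 4 = -12 + 8 = -4$)
$34 \cdot 13 l{\left(s{\left(5 \right)},6 \right)} = 34 \cdot 13 \left(-4\right) = 442 \left(-4\right) = -1768$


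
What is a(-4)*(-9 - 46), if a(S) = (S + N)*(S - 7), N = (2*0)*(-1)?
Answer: -2420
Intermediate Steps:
N = 0 (N = 0*(-1) = 0)
a(S) = S*(-7 + S) (a(S) = (S + 0)*(S - 7) = S*(-7 + S))
a(-4)*(-9 - 46) = (-4*(-7 - 4))*(-9 - 46) = -4*(-11)*(-55) = 44*(-55) = -2420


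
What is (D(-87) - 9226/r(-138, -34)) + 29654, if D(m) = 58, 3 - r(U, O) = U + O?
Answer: 741482/25 ≈ 29659.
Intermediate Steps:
r(U, O) = 3 - O - U (r(U, O) = 3 - (U + O) = 3 - (O + U) = 3 + (-O - U) = 3 - O - U)
(D(-87) - 9226/r(-138, -34)) + 29654 = (58 - 9226/(3 - 1*(-34) - 1*(-138))) + 29654 = (58 - 9226/(3 + 34 + 138)) + 29654 = (58 - 9226/175) + 29654 = (58 - 1*1318/25) + 29654 = (58 - 1318/25) + 29654 = 132/25 + 29654 = 741482/25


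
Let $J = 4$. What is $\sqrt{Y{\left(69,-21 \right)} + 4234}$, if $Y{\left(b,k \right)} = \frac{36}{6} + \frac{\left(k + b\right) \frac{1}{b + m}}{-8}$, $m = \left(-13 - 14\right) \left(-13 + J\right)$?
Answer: $\frac{\sqrt{2866227}}{26} \approx 65.115$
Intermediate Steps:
$m = 243$ ($m = \left(-13 - 14\right) \left(-13 + 4\right) = \left(-27\right) \left(-9\right) = 243$)
$Y{\left(b,k \right)} = 6 - \frac{b + k}{8 \left(243 + b\right)}$ ($Y{\left(b,k \right)} = \frac{36}{6} + \frac{\left(k + b\right) \frac{1}{b + 243}}{-8} = 36 \cdot \frac{1}{6} + \frac{b + k}{243 + b} \left(- \frac{1}{8}\right) = 6 + \frac{b + k}{243 + b} \left(- \frac{1}{8}\right) = 6 - \frac{b + k}{8 \left(243 + b\right)}$)
$\sqrt{Y{\left(69,-21 \right)} + 4234} = \sqrt{\frac{11664 - -21 + 47 \cdot 69}{8 \left(243 + 69\right)} + 4234} = \sqrt{\frac{11664 + 21 + 3243}{8 \cdot 312} + 4234} = \sqrt{\frac{1}{8} \cdot \frac{1}{312} \cdot 14928 + 4234} = \sqrt{\frac{311}{52} + 4234} = \sqrt{\frac{220479}{52}} = \frac{\sqrt{2866227}}{26}$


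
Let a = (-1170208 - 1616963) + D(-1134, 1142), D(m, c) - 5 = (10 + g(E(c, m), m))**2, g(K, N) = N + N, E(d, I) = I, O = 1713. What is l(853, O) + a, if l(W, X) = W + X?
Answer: 2313964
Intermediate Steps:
g(K, N) = 2*N
D(m, c) = 5 + (10 + 2*m)**2
a = 2311398 (a = (-1170208 - 1616963) + (5 + 4*(5 - 1134)**2) = -2787171 + (5 + 4*(-1129)**2) = -2787171 + (5 + 4*1274641) = -2787171 + (5 + 5098564) = -2787171 + 5098569 = 2311398)
l(853, O) + a = (853 + 1713) + 2311398 = 2566 + 2311398 = 2313964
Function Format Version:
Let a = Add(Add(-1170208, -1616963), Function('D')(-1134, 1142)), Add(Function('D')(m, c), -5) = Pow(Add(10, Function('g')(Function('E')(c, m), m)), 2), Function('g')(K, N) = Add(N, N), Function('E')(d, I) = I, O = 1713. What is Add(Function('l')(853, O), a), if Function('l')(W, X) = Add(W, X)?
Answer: 2313964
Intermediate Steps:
Function('g')(K, N) = Mul(2, N)
Function('D')(m, c) = Add(5, Pow(Add(10, Mul(2, m)), 2))
a = 2311398 (a = Add(Add(-1170208, -1616963), Add(5, Mul(4, Pow(Add(5, -1134), 2)))) = Add(-2787171, Add(5, Mul(4, Pow(-1129, 2)))) = Add(-2787171, Add(5, Mul(4, 1274641))) = Add(-2787171, Add(5, 5098564)) = Add(-2787171, 5098569) = 2311398)
Add(Function('l')(853, O), a) = Add(Add(853, 1713), 2311398) = Add(2566, 2311398) = 2313964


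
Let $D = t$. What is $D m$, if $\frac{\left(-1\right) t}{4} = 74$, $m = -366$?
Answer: $108336$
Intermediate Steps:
$t = -296$ ($t = \left(-4\right) 74 = -296$)
$D = -296$
$D m = \left(-296\right) \left(-366\right) = 108336$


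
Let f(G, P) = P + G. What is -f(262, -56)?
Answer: -206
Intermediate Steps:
f(G, P) = G + P
-f(262, -56) = -(262 - 56) = -1*206 = -206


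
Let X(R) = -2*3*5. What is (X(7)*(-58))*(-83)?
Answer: -144420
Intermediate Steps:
X(R) = -30 (X(R) = -6*5 = -30)
(X(7)*(-58))*(-83) = -30*(-58)*(-83) = 1740*(-83) = -144420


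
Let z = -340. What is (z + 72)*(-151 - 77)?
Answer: 61104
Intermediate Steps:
(z + 72)*(-151 - 77) = (-340 + 72)*(-151 - 77) = -268*(-228) = 61104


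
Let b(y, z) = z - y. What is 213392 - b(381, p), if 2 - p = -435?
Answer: 213336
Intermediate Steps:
p = 437 (p = 2 - 1*(-435) = 2 + 435 = 437)
213392 - b(381, p) = 213392 - (437 - 1*381) = 213392 - (437 - 381) = 213392 - 1*56 = 213392 - 56 = 213336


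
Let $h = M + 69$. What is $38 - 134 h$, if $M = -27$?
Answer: $-5590$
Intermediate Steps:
$h = 42$ ($h = -27 + 69 = 42$)
$38 - 134 h = 38 - 5628 = -5590$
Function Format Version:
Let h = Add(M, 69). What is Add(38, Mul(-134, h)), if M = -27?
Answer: -5590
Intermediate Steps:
h = 42 (h = Add(-27, 69) = 42)
Add(38, Mul(-134, h)) = Add(38, Mul(-134, 42)) = Add(38, -5628) = -5590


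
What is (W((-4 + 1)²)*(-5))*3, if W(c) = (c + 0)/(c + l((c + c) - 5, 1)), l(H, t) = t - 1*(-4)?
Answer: -135/14 ≈ -9.6429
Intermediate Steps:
l(H, t) = 4 + t (l(H, t) = t + 4 = 4 + t)
W(c) = c/(5 + c) (W(c) = (c + 0)/(c + (4 + 1)) = c/(c + 5) = c/(5 + c))
(W((-4 + 1)²)*(-5))*3 = (((-4 + 1)²/(5 + (-4 + 1)²))*(-5))*3 = (((-3)²/(5 + (-3)²))*(-5))*3 = ((9/(5 + 9))*(-5))*3 = ((9/14)*(-5))*3 = -45/14*3 = -135/14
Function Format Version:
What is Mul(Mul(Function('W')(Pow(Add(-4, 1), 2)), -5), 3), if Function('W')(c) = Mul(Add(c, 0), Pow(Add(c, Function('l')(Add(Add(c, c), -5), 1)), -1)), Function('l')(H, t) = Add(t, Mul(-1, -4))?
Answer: Rational(-135, 14) ≈ -9.6429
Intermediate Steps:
Function('l')(H, t) = Add(4, t) (Function('l')(H, t) = Add(t, 4) = Add(4, t))
Function('W')(c) = Mul(c, Pow(Add(5, c), -1)) (Function('W')(c) = Mul(Add(c, 0), Pow(Add(c, Add(4, 1)), -1)) = Mul(c, Pow(Add(c, 5), -1)) = Mul(c, Pow(Add(5, c), -1)))
Mul(Mul(Function('W')(Pow(Add(-4, 1), 2)), -5), 3) = Mul(Mul(Mul(Pow(Add(-4, 1), 2), Pow(Add(5, Pow(Add(-4, 1), 2)), -1)), -5), 3) = Mul(Mul(Mul(Pow(-3, 2), Pow(Add(5, Pow(-3, 2)), -1)), -5), 3) = Mul(Mul(Mul(9, Pow(Add(5, 9), -1)), -5), 3) = Mul(Mul(Mul(9, Pow(14, -1)), -5), 3) = Mul(Mul(Mul(9, Rational(1, 14)), -5), 3) = Mul(Mul(Rational(9, 14), -5), 3) = Mul(Rational(-45, 14), 3) = Rational(-135, 14)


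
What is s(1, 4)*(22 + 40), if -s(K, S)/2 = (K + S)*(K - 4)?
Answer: 1860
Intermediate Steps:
s(K, S) = -2*(-4 + K)*(K + S) (s(K, S) = -2*(K + S)*(K - 4) = -2*(K + S)*(-4 + K) = -2*(-4 + K)*(K + S))
s(1, 4)*(22 + 40) = (-2*1² + 8*1 + 8*4 - 2*1*4)*(22 + 40) = (-2*1 + 8 + 32 - 8)*62 = (-2 + 8 + 32 - 8)*62 = 30*62 = 1860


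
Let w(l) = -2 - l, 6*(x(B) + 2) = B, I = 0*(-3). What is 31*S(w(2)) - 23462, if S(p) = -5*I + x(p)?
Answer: -70634/3 ≈ -23545.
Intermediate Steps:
I = 0
x(B) = -2 + B/6
S(p) = -2 + p/6 (S(p) = -5*0 + (-2 + p/6) = 0 + (-2 + p/6) = -2 + p/6)
31*S(w(2)) - 23462 = 31*(-2 + (-2 - 1*2)/6) - 23462 = 31*(-2 + (-2 - 2)/6) - 23462 = 31*(-2 + (1/6)*(-4)) - 23462 = 31*(-2 - 2/3) - 23462 = 31*(-8/3) - 23462 = -248/3 - 23462 = -70634/3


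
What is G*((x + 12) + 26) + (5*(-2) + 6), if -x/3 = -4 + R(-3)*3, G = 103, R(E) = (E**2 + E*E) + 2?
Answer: -13394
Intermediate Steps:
R(E) = 2 + 2*E**2 (R(E) = (E**2 + E**2) + 2 = 2*E**2 + 2 = 2 + 2*E**2)
x = -168 (x = -3*(-4 + (2 + 2*(-3)**2)*3) = -3*(-4 + (2 + 2*9)*3) = -3*(-4 + (2 + 18)*3) = -3*(-4 + 20*3) = -3*(-4 + 60) = -3*56 = -168)
G*((x + 12) + 26) + (5*(-2) + 6) = 103*((-168 + 12) + 26) + (5*(-2) + 6) = 103*(-156 + 26) + (-10 + 6) = 103*(-130) - 4 = -13390 - 4 = -13394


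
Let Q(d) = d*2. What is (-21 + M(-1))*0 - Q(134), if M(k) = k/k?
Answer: -268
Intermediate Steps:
Q(d) = 2*d
M(k) = 1
(-21 + M(-1))*0 - Q(134) = (-21 + 1)*0 - 2*134 = -20*0 - 1*268 = 0 - 268 = -268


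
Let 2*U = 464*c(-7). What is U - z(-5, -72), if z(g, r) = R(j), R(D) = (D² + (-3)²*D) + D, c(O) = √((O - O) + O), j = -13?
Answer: -39 + 232*I*√7 ≈ -39.0 + 613.81*I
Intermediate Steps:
c(O) = √O (c(O) = √(0 + O) = √O)
R(D) = D² + 10*D (R(D) = (D² + 9*D) + D = D² + 10*D)
z(g, r) = 39 (z(g, r) = -13*(10 - 13) = -13*(-3) = 39)
U = 232*I*√7 (U = (464*√(-7))/2 = (464*(I*√7))/2 = (464*I*√7)/2 = 232*I*√7 ≈ 613.81*I)
U - z(-5, -72) = 232*I*√7 - 1*39 = 232*I*√7 - 39 = -39 + 232*I*√7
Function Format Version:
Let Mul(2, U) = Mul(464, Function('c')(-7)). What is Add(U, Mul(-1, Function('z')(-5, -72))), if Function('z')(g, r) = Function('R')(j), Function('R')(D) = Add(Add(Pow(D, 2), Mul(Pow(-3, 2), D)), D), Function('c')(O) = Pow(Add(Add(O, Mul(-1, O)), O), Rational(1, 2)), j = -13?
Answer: Add(-39, Mul(232, I, Pow(7, Rational(1, 2)))) ≈ Add(-39.000, Mul(613.81, I))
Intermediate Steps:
Function('c')(O) = Pow(O, Rational(1, 2)) (Function('c')(O) = Pow(Add(0, O), Rational(1, 2)) = Pow(O, Rational(1, 2)))
Function('R')(D) = Add(Pow(D, 2), Mul(10, D)) (Function('R')(D) = Add(Add(Pow(D, 2), Mul(9, D)), D) = Add(Pow(D, 2), Mul(10, D)))
Function('z')(g, r) = 39 (Function('z')(g, r) = Mul(-13, Add(10, -13)) = Mul(-13, -3) = 39)
U = Mul(232, I, Pow(7, Rational(1, 2))) (U = Mul(Rational(1, 2), Mul(464, Pow(-7, Rational(1, 2)))) = Mul(Rational(1, 2), Mul(464, Mul(I, Pow(7, Rational(1, 2))))) = Mul(Rational(1, 2), Mul(464, I, Pow(7, Rational(1, 2)))) = Mul(232, I, Pow(7, Rational(1, 2))) ≈ Mul(613.81, I))
Add(U, Mul(-1, Function('z')(-5, -72))) = Add(Mul(232, I, Pow(7, Rational(1, 2))), Mul(-1, 39)) = Add(Mul(232, I, Pow(7, Rational(1, 2))), -39) = Add(-39, Mul(232, I, Pow(7, Rational(1, 2))))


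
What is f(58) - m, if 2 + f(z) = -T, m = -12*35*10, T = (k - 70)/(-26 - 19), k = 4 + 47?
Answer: 188891/45 ≈ 4197.6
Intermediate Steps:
k = 51
T = 19/45 (T = (51 - 70)/(-26 - 19) = -19/(-45) = -19*(-1/45) = 19/45 ≈ 0.42222)
m = -4200 (m = -420*10 = -4200)
f(z) = -109/45 (f(z) = -2 - 1*19/45 = -2 - 19/45 = -109/45)
f(58) - m = -109/45 - 1*(-4200) = -109/45 + 4200 = 188891/45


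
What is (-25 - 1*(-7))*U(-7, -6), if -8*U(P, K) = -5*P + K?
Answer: 261/4 ≈ 65.250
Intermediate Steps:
U(P, K) = -K/8 + 5*P/8 (U(P, K) = -(-5*P + K)/8 = -(K - 5*P)/8 = -K/8 + 5*P/8)
(-25 - 1*(-7))*U(-7, -6) = (-25 - 1*(-7))*(-⅛*(-6) + (5/8)*(-7)) = (-25 + 7)*(¾ - 35/8) = -18*(-29/8) = 261/4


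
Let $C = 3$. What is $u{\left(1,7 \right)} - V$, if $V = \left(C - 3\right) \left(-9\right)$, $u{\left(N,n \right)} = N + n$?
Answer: $8$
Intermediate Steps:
$V = 0$ ($V = \left(3 - 3\right) \left(-9\right) = 0 \left(-9\right) = 0$)
$u{\left(1,7 \right)} - V = \left(1 + 7\right) - 0 = 8 + 0 = 8$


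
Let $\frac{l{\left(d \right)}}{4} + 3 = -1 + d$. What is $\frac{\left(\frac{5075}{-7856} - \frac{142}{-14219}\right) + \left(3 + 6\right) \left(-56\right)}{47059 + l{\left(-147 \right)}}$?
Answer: $- \frac{56370095729}{5189230875120} \approx -0.010863$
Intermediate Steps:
$l{\left(d \right)} = -16 + 4 d$ ($l{\left(d \right)} = -12 + 4 \left(-1 + d\right) = -12 + \left(-4 + 4 d\right) = -16 + 4 d$)
$\frac{\left(\frac{5075}{-7856} - \frac{142}{-14219}\right) + \left(3 + 6\right) \left(-56\right)}{47059 + l{\left(-147 \right)}} = \frac{\left(\frac{5075}{-7856} - \frac{142}{-14219}\right) + \left(3 + 6\right) \left(-56\right)}{47059 + \left(-16 + 4 \left(-147\right)\right)} = \frac{\left(5075 \left(- \frac{1}{7856}\right) - - \frac{142}{14219}\right) + 9 \left(-56\right)}{47059 - 604} = \frac{\left(- \frac{5075}{7856} + \frac{142}{14219}\right) - 504}{47059 - 604} = \frac{- \frac{71045873}{111704464} - 504}{46455} = \left(- \frac{56370095729}{111704464}\right) \frac{1}{46455} = - \frac{56370095729}{5189230875120}$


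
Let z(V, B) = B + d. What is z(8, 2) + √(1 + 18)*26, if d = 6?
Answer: 8 + 26*√19 ≈ 121.33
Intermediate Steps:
z(V, B) = 6 + B (z(V, B) = B + 6 = 6 + B)
z(8, 2) + √(1 + 18)*26 = (6 + 2) + √(1 + 18)*26 = 8 + √19*26 = 8 + 26*√19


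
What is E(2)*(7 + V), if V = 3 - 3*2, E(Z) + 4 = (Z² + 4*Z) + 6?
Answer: 56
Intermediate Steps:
E(Z) = 2 + Z² + 4*Z (E(Z) = -4 + ((Z² + 4*Z) + 6) = -4 + (6 + Z² + 4*Z) = 2 + Z² + 4*Z)
V = -3 (V = 3 - 6 = -3)
E(2)*(7 + V) = (2 + 2² + 4*2)*(7 - 3) = (2 + 4 + 8)*4 = 14*4 = 56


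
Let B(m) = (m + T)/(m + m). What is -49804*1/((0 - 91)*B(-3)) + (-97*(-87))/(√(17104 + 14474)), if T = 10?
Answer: -298824/637 + 2813*√31578/10526 ≈ -421.62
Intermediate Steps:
B(m) = (10 + m)/(2*m) (B(m) = (m + 10)/(m + m) = (10 + m)/((2*m)) = (10 + m)*(1/(2*m)) = (10 + m)/(2*m))
-49804*1/((0 - 91)*B(-3)) + (-97*(-87))/(√(17104 + 14474)) = -49804*(-6/((0 - 91)*(10 - 3))) + (-97*(-87))/(√(17104 + 14474)) = -49804/(((½)*(-⅓)*7)*(-91)) + 8439/(√31578) = -49804/((-7/6*(-91))) + 8439*(√31578/31578) = -49804/637/6 + 2813*√31578/10526 = -49804*6/637 + 2813*√31578/10526 = -298824/637 + 2813*√31578/10526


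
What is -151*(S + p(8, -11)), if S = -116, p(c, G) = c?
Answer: 16308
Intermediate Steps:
-151*(S + p(8, -11)) = -151*(-116 + 8) = -151*(-108) = -1*(-16308) = 16308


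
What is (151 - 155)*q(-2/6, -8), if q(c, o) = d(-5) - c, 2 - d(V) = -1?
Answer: -40/3 ≈ -13.333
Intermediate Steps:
d(V) = 3 (d(V) = 2 - 1*(-1) = 2 + 1 = 3)
q(c, o) = 3 - c
(151 - 155)*q(-2/6, -8) = (151 - 155)*(3 - (-2)/6) = -4*(3 - (-2)/6) = -4*(3 - 1*(-1/3)) = -4*(3 + 1/3) = -4*10/3 = -40/3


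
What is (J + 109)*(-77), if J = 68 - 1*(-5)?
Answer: -14014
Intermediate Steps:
J = 73 (J = 68 + 5 = 73)
(J + 109)*(-77) = (73 + 109)*(-77) = 182*(-77) = -14014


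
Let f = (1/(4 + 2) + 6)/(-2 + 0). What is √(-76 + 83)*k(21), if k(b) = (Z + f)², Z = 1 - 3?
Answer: 3721*√7/144 ≈ 68.367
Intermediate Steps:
Z = -2
f = -37/12 (f = (1/6 + 6)/(-2) = (⅙ + 6)*(-½) = (37/6)*(-½) = -37/12 ≈ -3.0833)
k(b) = 3721/144 (k(b) = (-2 - 37/12)² = (-61/12)² = 3721/144)
√(-76 + 83)*k(21) = √(-76 + 83)*(3721/144) = √7*(3721/144) = 3721*√7/144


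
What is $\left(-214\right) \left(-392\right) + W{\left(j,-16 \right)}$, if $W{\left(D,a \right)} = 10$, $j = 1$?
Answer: $83898$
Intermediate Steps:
$\left(-214\right) \left(-392\right) + W{\left(j,-16 \right)} = \left(-214\right) \left(-392\right) + 10 = 83888 + 10 = 83898$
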